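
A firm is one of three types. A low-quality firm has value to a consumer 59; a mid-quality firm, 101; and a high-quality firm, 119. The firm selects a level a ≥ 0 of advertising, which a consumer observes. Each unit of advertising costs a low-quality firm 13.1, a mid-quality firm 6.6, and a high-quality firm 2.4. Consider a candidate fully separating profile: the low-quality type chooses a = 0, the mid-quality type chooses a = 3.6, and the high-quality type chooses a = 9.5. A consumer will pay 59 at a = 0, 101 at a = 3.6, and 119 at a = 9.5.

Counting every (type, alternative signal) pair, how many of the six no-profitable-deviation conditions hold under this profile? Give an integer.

Mid-quality (own payoff 101 − 6.6×3.6 = 77.24): to a=0 gives 59 → no gain ✓; to a=9.5 gives 119 − 6.6×9.5 = 56.3 → no gain ✓.
High-quality (own payoff 119 − 2.4×9.5 = 96.2): to a=0 gives 59 → no gain ✓; to a=3.6 gives 101 − 2.4×3.6 = 92.36 → no gain ✓.
Low-quality (own payoff 59): to a=3.6 gives 101 − 13.1×3.6 = 53.84 → no gain ✓; to a=9.5 gives 119 − 13.1×9.5 = -5.45 → no gain ✓.
6 of the 6 constraints hold; this profile is a separating equilibrium.

6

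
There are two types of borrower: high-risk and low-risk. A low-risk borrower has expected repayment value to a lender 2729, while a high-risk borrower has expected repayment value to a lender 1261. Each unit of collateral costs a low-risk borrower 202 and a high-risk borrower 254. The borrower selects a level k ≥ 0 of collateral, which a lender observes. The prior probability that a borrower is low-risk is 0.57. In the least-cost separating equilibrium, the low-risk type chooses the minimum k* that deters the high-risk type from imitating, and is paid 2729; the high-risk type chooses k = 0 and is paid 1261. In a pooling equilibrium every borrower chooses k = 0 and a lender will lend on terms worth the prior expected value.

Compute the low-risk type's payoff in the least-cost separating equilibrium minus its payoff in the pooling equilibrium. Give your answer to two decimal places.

-536.22

Least-cost separating signal: k* solves 1261 = 2729 − 254·k*, so k* = (2729 − 1261)/254 ≈ 5.7795.
Low-risk type's separating payoff: 2729 − 202 × k* = 2729 − 202 × (2729 − 1261)/254 = 2729 − 296536/254 ≈ 1561.5354.
Pooling payoff: 0.57 × 2729 + 0.43 × 1261 = 2097.76.
Difference: 1561.5354 − 2097.76 = -536.2246, i.e. -536.22 to two decimal places.
The low-risk type would prefer the pooling outcome.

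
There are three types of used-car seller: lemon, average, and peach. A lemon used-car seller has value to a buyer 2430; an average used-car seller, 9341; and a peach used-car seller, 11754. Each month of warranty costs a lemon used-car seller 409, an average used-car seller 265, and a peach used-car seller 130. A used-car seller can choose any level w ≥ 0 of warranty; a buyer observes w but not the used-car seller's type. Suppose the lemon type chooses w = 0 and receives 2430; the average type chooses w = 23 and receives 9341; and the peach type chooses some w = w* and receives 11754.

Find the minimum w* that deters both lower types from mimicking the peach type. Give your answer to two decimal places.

Lemon type (on-path payoff 2430) won't mimic when 2430 ≥ 11754 − 409·w*, i.e. w* ≥ 22.80.
Average type (on-path payoff 9341 − 265×23 = 3246) won't mimic when 3246 ≥ 11754 − 265·w*, i.e. w* ≥ 32.11.
Both must hold, so w* = max(22.80, 32.11) = 32.11. The average type's constraint binds.

32.11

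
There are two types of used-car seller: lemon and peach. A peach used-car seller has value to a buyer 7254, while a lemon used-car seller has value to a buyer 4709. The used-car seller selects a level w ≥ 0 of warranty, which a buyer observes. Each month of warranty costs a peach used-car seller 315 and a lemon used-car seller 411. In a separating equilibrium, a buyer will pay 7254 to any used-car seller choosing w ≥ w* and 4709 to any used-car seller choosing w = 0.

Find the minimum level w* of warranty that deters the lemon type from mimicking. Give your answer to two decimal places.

6.19

A lemon used-car seller choosing w = 0 receives 4709.
Imitating at w* instead would pay 7254 at cost 411·w*, netting 7254 − 411·w*.
Indifference: 4709 = 7254 − 411·w*, so w* = (7254 − 4709) / 411 ≈ 6.19.
This is the lemon type's binding incentive-compatibility constraint; any w ≥ 6.19 sustains separation on that side.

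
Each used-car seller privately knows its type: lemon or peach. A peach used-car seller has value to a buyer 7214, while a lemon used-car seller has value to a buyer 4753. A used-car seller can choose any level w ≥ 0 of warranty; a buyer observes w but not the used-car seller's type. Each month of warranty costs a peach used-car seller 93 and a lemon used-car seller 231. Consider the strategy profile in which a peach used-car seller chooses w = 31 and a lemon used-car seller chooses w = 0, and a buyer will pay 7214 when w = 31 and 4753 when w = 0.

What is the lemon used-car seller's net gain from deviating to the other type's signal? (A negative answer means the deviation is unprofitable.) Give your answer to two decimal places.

-4700.00

Playing w = 0 the lemon used-car seller receives 4753.
Deviating to w = 31 brings payment 7214 at cost 231 × 31 = 7161, netting 53.
Gain from deviating: 53 − 4753 = -4700.00.
The gain is negative, so the lemon type's incentive-compatibility constraint is satisfied.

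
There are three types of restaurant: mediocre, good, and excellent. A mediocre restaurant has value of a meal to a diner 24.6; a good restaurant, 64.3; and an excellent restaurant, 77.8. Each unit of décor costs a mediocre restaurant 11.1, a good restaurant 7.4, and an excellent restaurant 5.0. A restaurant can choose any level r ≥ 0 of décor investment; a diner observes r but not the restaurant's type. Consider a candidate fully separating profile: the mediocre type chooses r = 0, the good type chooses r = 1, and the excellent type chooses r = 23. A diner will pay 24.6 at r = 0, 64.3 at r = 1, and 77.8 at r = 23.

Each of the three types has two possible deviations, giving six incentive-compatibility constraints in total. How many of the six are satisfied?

3

Mediocre (own payoff 24.6): to r=1 gives 64.3 − 11.1×1 = 53.2 → profitable ✗; to r=23 gives 77.8 − 11.1×23 = -177.5 → no gain ✓.
Excellent (own payoff 77.8 − 5.0×23 = -37.2): to r=0 gives 24.6 → profitable ✗; to r=1 gives 64.3 − 5.0×1 = 59.3 → profitable ✗.
Good (own payoff 64.3 − 7.4×1 = 56.9): to r=0 gives 24.6 → no gain ✓; to r=23 gives 77.8 − 7.4×23 = -92.4 → no gain ✓.
3 of the 6 constraints hold; not an equilibrium.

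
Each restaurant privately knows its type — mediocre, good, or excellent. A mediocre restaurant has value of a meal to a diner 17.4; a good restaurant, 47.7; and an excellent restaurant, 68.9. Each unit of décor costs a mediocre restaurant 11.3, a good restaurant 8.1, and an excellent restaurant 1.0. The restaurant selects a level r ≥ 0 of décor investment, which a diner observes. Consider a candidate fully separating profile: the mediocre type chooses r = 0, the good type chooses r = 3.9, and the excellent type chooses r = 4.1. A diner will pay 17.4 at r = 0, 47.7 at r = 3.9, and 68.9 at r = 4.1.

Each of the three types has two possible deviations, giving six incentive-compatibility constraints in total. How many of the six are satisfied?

Excellent (own payoff 68.9 − 1.0×4.1 = 64.8): to r=0 gives 17.4 → no gain ✓; to r=3.9 gives 47.7 − 1.0×3.9 = 43.8 → no gain ✓.
Mediocre (own payoff 17.4): to r=3.9 gives 47.7 − 11.3×3.9 = 3.63 → no gain ✓; to r=4.1 gives 68.9 − 11.3×4.1 = 22.57 → profitable ✗.
Good (own payoff 47.7 − 8.1×3.9 = 16.11): to r=0 gives 17.4 → profitable ✗; to r=4.1 gives 68.9 − 8.1×4.1 = 35.69 → profitable ✗.
3 of the 6 constraints hold; not an equilibrium.

3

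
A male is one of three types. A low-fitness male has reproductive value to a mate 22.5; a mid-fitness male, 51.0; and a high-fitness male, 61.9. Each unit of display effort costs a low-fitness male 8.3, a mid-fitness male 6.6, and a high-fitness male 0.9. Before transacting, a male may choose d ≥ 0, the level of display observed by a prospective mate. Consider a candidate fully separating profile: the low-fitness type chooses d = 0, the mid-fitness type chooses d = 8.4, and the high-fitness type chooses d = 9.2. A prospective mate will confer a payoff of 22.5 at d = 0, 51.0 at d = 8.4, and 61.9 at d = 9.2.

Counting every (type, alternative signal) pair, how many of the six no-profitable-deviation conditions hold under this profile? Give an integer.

High-fitness (own payoff 61.9 − 0.9×9.2 = 53.62): to d=0 gives 22.5 → no gain ✓; to d=8.4 gives 51.0 − 0.9×8.4 = 43.44 → no gain ✓.
Mid-fitness (own payoff 51.0 − 6.6×8.4 = -4.44): to d=0 gives 22.5 → profitable ✗; to d=9.2 gives 61.9 − 6.6×9.2 = 1.18 → profitable ✗.
Low-fitness (own payoff 22.5): to d=8.4 gives 51.0 − 8.3×8.4 = -18.72 → no gain ✓; to d=9.2 gives 61.9 − 8.3×9.2 = -14.46 → no gain ✓.
4 of the 6 constraints hold; not an equilibrium.

4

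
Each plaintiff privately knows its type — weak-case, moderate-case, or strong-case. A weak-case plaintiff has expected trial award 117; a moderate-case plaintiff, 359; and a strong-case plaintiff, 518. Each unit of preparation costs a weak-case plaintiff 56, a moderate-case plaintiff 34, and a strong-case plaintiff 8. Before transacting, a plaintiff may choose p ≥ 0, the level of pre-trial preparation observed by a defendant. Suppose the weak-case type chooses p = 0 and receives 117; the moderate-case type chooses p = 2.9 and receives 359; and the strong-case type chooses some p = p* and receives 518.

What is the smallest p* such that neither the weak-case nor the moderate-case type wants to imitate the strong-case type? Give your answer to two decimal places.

Moderate-case type (on-path payoff 359 − 34×2.9 = 260.4) won't mimic when 260.4 ≥ 518 − 34·p*, i.e. p* ≥ 7.58.
Weak-case type (on-path payoff 117) won't mimic when 117 ≥ 518 − 56·p*, i.e. p* ≥ 7.16.
Both must hold, so p* = max(7.16, 7.58) = 7.58. The moderate-case type's constraint binds.

7.58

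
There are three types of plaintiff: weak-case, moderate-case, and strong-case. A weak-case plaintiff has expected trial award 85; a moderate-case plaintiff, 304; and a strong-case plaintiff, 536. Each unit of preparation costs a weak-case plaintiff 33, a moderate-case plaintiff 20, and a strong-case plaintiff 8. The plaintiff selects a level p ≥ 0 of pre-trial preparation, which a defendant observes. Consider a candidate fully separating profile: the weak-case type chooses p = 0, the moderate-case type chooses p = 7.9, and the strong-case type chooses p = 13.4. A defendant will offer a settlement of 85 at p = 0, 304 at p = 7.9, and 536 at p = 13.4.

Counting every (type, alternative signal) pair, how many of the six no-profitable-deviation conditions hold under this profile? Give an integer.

Weak-case (own payoff 85): to p=7.9 gives 304 − 33×7.9 = 43.3 → no gain ✓; to p=13.4 gives 536 − 33×13.4 = 93.8 → profitable ✗.
Strong-case (own payoff 536 − 8×13.4 = 428.8): to p=0 gives 85 → no gain ✓; to p=7.9 gives 304 − 8×7.9 = 240.8 → no gain ✓.
Moderate-case (own payoff 304 − 20×7.9 = 146): to p=0 gives 85 → no gain ✓; to p=13.4 gives 536 − 20×13.4 = 268 → profitable ✗.
4 of the 6 constraints hold; not an equilibrium.

4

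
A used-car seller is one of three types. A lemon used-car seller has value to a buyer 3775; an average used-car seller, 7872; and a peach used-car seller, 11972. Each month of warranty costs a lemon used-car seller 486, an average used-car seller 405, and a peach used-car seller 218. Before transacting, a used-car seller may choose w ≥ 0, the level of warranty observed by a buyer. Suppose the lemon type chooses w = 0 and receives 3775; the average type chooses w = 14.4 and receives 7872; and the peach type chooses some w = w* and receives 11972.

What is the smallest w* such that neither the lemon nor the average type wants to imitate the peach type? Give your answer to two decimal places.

Lemon type (on-path payoff 3775) won't mimic when 3775 ≥ 11972 − 486·w*, i.e. w* ≥ 16.87.
Average type (on-path payoff 7872 − 405×14.4 = 2040) won't mimic when 2040 ≥ 11972 − 405·w*, i.e. w* ≥ 24.52.
Both must hold, so w* = max(16.87, 24.52) = 24.52. The average type's constraint binds.

24.52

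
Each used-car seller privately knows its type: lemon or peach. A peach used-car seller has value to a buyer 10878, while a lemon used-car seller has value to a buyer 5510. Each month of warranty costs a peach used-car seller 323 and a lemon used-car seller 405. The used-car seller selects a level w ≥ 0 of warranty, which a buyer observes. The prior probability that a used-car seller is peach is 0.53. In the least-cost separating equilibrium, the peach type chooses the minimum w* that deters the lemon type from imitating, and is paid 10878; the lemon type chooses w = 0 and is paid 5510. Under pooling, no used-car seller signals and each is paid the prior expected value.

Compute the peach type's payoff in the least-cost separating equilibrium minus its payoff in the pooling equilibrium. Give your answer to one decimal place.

-1758.2

Least-cost separating signal: w* solves 5510 = 10878 − 405·w*, so w* = (10878 − 5510)/405 ≈ 13.2543.
Peach type's separating payoff: 10878 − 323 × w* = 10878 − 323 × (10878 − 5510)/405 = 10878 − 1733864/405 ≈ 6596.854.
Pooling payoff: 0.53 × 10878 + 0.47 × 5510 = 8355.04.
Difference: 6596.854 − 8355.04 = -1758.186, i.e. -1758.2 to one decimal place.
The peach type would prefer the pooling outcome.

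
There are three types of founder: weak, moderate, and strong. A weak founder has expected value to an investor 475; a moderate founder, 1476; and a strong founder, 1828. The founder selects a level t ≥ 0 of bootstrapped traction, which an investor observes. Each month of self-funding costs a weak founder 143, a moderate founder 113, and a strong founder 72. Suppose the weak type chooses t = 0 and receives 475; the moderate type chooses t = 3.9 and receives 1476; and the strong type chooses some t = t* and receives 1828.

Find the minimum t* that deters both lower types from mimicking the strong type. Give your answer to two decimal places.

9.46

Moderate type (on-path payoff 1476 − 113×3.9 = 1035.3) won't mimic when 1035.3 ≥ 1828 − 113·t*, i.e. t* ≥ 7.02.
Weak type (on-path payoff 475) won't mimic when 475 ≥ 1828 − 143·t*, i.e. t* ≥ 9.46.
Both must hold, so t* = max(9.46, 7.02) = 9.46. The weak type's constraint binds.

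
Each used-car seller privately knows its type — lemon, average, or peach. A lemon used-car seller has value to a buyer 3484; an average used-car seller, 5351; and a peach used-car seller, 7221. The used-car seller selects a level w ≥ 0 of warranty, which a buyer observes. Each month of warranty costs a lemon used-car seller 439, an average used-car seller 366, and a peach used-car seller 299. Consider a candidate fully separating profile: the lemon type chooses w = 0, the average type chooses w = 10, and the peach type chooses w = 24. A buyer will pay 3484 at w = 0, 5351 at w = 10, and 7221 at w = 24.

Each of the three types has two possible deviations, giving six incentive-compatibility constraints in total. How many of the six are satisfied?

Peach (own payoff 7221 − 299×24 = 45): to w=0 gives 3484 → profitable ✗; to w=10 gives 5351 − 299×10 = 2361 → profitable ✗.
Average (own payoff 5351 − 366×10 = 1691): to w=0 gives 3484 → profitable ✗; to w=24 gives 7221 − 366×24 = -1563 → no gain ✓.
Lemon (own payoff 3484): to w=10 gives 5351 − 439×10 = 961 → no gain ✓; to w=24 gives 7221 − 439×24 = -3315 → no gain ✓.
3 of the 6 constraints hold; not an equilibrium.

3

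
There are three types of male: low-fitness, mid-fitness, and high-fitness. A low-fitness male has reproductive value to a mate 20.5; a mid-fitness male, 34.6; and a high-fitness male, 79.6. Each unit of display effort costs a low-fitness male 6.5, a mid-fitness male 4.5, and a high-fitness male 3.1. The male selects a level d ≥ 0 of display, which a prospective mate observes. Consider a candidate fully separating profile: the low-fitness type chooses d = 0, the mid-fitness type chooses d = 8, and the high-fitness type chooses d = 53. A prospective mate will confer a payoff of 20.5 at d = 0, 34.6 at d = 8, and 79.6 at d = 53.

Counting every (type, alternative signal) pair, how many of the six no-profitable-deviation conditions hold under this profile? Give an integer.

3

Low-fitness (own payoff 20.5): to d=8 gives 34.6 − 6.5×8 = -17.4 → no gain ✓; to d=53 gives 79.6 − 6.5×53 = -264.9 → no gain ✓.
Mid-fitness (own payoff 34.6 − 4.5×8 = -1.4): to d=0 gives 20.5 → profitable ✗; to d=53 gives 79.6 − 4.5×53 = -158.9 → no gain ✓.
High-fitness (own payoff 79.6 − 3.1×53 = -84.7): to d=0 gives 20.5 → profitable ✗; to d=8 gives 34.6 − 3.1×8 = 9.8 → profitable ✗.
3 of the 6 constraints hold; not an equilibrium.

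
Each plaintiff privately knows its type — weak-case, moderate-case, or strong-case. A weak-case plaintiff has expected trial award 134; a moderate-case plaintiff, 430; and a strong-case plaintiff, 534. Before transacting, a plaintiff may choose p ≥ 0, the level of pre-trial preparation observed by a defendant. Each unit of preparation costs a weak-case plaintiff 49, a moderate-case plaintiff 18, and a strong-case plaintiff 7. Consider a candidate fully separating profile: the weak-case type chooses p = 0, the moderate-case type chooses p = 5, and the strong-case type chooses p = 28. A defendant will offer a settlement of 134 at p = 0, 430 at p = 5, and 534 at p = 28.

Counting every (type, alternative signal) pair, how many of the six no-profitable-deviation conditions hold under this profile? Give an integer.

4

Strong-case (own payoff 534 − 7×28 = 338): to p=0 gives 134 → no gain ✓; to p=5 gives 430 − 7×5 = 395 → profitable ✗.
Moderate-case (own payoff 430 − 18×5 = 340): to p=0 gives 134 → no gain ✓; to p=28 gives 534 − 18×28 = 30 → no gain ✓.
Weak-case (own payoff 134): to p=5 gives 430 − 49×5 = 185 → profitable ✗; to p=28 gives 534 − 49×28 = -838 → no gain ✓.
4 of the 6 constraints hold; not an equilibrium.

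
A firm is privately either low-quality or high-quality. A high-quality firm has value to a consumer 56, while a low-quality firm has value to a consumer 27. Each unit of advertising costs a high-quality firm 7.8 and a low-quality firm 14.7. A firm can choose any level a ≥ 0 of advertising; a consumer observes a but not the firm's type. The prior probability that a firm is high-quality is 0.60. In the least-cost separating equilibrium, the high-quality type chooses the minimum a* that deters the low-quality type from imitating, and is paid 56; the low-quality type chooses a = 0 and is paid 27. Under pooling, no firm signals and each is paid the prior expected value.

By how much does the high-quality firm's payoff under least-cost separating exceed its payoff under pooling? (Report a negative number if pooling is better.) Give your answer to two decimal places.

Least-cost separating signal: a* solves 27 = 56 − 14.7·a*, so a* = (56 − 27)/14.7 ≈ 1.9728.
High-quality type's separating payoff: 56 − 7.8 × a* = 56 − 7.8 × (56 − 27)/14.7 = 56 − 226.2/14.7 ≈ 40.6122.
Pooling payoff: 0.60 × 56 + 0.40 × 27 = 44.4.
Difference: 40.6122 − 44.4 = -3.7878, i.e. -3.79 to two decimal places.
The high-quality type would prefer the pooling outcome.

-3.79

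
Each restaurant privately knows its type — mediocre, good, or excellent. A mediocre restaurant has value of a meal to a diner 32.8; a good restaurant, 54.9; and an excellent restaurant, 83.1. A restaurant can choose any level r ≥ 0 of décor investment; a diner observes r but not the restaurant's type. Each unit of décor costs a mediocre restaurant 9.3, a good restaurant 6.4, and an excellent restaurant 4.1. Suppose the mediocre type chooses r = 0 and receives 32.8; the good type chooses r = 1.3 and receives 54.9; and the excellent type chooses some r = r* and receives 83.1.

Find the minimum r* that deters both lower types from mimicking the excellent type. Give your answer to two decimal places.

5.71

Mediocre type (on-path payoff 32.8) won't mimic when 32.8 ≥ 83.1 − 9.3·r*, i.e. r* ≥ 5.41.
Good type (on-path payoff 54.9 − 6.4×1.3 = 46.58) won't mimic when 46.58 ≥ 83.1 − 6.4·r*, i.e. r* ≥ 5.71.
Both must hold, so r* = max(5.41, 5.71) = 5.71. The good type's constraint binds.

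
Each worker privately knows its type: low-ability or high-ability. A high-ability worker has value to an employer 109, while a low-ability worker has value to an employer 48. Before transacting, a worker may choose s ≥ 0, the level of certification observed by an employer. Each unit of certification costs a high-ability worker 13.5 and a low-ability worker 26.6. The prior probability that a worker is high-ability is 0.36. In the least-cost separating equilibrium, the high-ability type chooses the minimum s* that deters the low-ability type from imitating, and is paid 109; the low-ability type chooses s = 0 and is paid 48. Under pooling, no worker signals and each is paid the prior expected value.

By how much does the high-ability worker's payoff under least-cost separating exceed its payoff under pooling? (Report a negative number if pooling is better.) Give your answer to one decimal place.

Least-cost separating signal: s* solves 48 = 109 − 26.6·s*, so s* = (109 − 48)/26.6 ≈ 2.2932.
High-ability type's separating payoff: 109 − 13.5 × s* = 109 − 13.5 × (109 − 48)/26.6 = 109 − 823.5/26.6 ≈ 78.041.
Pooling payoff: 0.36 × 109 + 0.64 × 48 = 69.96.
Difference: 78.041 − 69.96 = 8.081, i.e. 8.1 to one decimal place.
The high-ability type prefers to separate.

8.1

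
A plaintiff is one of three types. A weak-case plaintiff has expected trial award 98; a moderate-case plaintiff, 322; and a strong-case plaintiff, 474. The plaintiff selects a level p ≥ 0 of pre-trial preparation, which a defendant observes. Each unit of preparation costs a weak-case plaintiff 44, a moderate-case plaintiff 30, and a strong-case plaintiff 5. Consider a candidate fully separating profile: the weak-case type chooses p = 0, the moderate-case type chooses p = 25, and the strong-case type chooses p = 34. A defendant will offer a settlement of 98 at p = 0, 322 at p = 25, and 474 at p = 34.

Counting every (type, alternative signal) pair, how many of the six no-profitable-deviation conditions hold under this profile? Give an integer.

5

Weak-case (own payoff 98): to p=25 gives 322 − 44×25 = -778 → no gain ✓; to p=34 gives 474 − 44×34 = -1022 → no gain ✓.
Strong-case (own payoff 474 − 5×34 = 304): to p=0 gives 98 → no gain ✓; to p=25 gives 322 − 5×25 = 197 → no gain ✓.
Moderate-case (own payoff 322 − 30×25 = -428): to p=0 gives 98 → profitable ✗; to p=34 gives 474 − 30×34 = -546 → no gain ✓.
5 of the 6 constraints hold; not an equilibrium.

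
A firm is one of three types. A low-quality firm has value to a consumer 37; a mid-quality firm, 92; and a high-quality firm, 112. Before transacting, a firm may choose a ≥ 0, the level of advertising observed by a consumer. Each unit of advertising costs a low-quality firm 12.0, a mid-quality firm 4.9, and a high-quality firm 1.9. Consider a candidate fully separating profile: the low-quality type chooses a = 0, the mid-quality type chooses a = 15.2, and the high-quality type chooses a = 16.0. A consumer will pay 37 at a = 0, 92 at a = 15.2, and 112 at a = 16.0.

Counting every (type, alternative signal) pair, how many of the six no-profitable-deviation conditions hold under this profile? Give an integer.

4

High-quality (own payoff 112 − 1.9×16.0 = 81.6): to a=0 gives 37 → no gain ✓; to a=15.2 gives 92 − 1.9×15.2 = 63.12 → no gain ✓.
Mid-quality (own payoff 92 − 4.9×15.2 = 17.52): to a=0 gives 37 → profitable ✗; to a=16.0 gives 112 − 4.9×16.0 = 33.6 → profitable ✗.
Low-quality (own payoff 37): to a=15.2 gives 92 − 12.0×15.2 = -90.4 → no gain ✓; to a=16.0 gives 112 − 12.0×16.0 = -80 → no gain ✓.
4 of the 6 constraints hold; not an equilibrium.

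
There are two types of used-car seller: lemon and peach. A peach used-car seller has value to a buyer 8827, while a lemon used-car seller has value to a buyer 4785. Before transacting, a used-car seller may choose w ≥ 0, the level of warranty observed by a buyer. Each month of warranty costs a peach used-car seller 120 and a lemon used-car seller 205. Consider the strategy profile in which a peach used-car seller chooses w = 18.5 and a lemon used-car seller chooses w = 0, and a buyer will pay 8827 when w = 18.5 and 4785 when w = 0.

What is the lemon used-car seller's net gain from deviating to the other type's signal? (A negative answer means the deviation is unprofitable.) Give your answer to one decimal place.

Playing w = 0 the lemon used-car seller receives 4785.
Deviating to w = 18.5 brings payment 8827 at cost 205 × 18.5 = 3792.5, netting 5034.5.
Gain from deviating: 5034.5 − 4785 = 249.5.
The gain is positive, so the lemon type's incentive-compatibility constraint is violated — this profile is not a separating equilibrium.

249.5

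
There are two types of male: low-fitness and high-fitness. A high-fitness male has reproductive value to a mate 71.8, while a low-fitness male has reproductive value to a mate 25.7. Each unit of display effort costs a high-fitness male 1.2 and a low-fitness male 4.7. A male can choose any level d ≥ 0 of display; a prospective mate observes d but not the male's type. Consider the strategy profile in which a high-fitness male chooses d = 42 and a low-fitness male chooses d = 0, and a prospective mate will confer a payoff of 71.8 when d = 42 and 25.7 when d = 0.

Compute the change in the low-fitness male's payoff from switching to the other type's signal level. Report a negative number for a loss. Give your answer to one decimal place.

Playing d = 0 the low-fitness male receives 25.7.
Deviating to d = 42 brings payment 71.8 at cost 4.7 × 42 = 197.4, netting -125.6.
Gain from deviating: -125.6 − 25.7 = -151.3.
The gain is negative, so the low-fitness type's incentive-compatibility constraint is satisfied.

-151.3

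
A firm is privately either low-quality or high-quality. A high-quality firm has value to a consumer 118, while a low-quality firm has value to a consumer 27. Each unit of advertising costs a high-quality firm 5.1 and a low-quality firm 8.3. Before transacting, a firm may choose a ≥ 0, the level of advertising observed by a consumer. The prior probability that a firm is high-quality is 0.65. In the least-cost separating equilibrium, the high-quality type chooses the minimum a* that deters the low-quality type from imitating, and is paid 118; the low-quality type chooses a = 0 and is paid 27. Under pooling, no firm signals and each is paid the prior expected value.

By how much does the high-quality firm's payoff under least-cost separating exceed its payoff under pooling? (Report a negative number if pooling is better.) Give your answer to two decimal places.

Least-cost separating signal: a* solves 27 = 118 − 8.3·a*, so a* = (118 − 27)/8.3 ≈ 10.9639.
High-quality type's separating payoff: 118 − 5.1 × a* = 118 − 5.1 × (118 − 27)/8.3 = 118 − 464.1/8.3 ≈ 62.0843.
Pooling payoff: 0.65 × 118 + 0.35 × 27 = 86.15.
Difference: 62.0843 − 86.15 = -24.0657, i.e. -24.07 to two decimal places.
The high-quality type would prefer the pooling outcome.

-24.07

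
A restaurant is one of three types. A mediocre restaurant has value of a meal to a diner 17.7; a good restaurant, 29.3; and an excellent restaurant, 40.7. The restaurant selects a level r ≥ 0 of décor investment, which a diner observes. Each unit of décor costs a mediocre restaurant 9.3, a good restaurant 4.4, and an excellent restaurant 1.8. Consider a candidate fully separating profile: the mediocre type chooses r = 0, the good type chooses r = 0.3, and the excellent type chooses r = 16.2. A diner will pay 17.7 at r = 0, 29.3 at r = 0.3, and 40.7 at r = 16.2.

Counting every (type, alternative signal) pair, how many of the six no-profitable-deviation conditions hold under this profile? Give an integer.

3

Good (own payoff 29.3 − 4.4×0.3 = 27.98): to r=0 gives 17.7 → no gain ✓; to r=16.2 gives 40.7 − 4.4×16.2 = -30.58 → no gain ✓.
Mediocre (own payoff 17.7): to r=0.3 gives 29.3 − 9.3×0.3 = 26.51 → profitable ✗; to r=16.2 gives 40.7 − 9.3×16.2 = -109.96 → no gain ✓.
Excellent (own payoff 40.7 − 1.8×16.2 = 11.54): to r=0 gives 17.7 → profitable ✗; to r=0.3 gives 29.3 − 1.8×0.3 = 28.76 → profitable ✗.
3 of the 6 constraints hold; not an equilibrium.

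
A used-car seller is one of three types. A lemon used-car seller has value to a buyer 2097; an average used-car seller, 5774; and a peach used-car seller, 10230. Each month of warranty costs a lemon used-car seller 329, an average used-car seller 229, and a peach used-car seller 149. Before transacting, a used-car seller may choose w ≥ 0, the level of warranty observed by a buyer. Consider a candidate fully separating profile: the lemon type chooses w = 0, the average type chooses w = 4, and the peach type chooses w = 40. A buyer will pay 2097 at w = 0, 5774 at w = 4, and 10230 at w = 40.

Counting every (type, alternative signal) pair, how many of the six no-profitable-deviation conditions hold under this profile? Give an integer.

Peach (own payoff 10230 − 149×40 = 4270): to w=0 gives 2097 → no gain ✓; to w=4 gives 5774 − 149×4 = 5178 → profitable ✗.
Average (own payoff 5774 − 229×4 = 4858): to w=0 gives 2097 → no gain ✓; to w=40 gives 10230 − 229×40 = 1070 → no gain ✓.
Lemon (own payoff 2097): to w=4 gives 5774 − 329×4 = 4458 → profitable ✗; to w=40 gives 10230 − 329×40 = -2930 → no gain ✓.
4 of the 6 constraints hold; not an equilibrium.

4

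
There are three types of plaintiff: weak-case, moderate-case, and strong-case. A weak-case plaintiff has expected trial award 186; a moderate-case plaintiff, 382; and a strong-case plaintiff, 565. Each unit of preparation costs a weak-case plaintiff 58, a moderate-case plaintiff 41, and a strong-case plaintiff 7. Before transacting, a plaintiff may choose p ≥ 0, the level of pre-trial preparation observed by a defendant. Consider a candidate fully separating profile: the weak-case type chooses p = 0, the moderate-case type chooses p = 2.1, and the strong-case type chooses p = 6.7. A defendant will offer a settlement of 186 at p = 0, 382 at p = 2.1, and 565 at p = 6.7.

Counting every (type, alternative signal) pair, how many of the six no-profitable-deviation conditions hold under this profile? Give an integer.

5

Weak-case (own payoff 186): to p=2.1 gives 382 − 58×2.1 = 260.2 → profitable ✗; to p=6.7 gives 565 − 58×6.7 = 176.4 → no gain ✓.
Moderate-case (own payoff 382 − 41×2.1 = 295.9): to p=0 gives 186 → no gain ✓; to p=6.7 gives 565 − 41×6.7 = 290.3 → no gain ✓.
Strong-case (own payoff 565 − 7×6.7 = 518.1): to p=0 gives 186 → no gain ✓; to p=2.1 gives 382 − 7×2.1 = 367.3 → no gain ✓.
5 of the 6 constraints hold; not an equilibrium.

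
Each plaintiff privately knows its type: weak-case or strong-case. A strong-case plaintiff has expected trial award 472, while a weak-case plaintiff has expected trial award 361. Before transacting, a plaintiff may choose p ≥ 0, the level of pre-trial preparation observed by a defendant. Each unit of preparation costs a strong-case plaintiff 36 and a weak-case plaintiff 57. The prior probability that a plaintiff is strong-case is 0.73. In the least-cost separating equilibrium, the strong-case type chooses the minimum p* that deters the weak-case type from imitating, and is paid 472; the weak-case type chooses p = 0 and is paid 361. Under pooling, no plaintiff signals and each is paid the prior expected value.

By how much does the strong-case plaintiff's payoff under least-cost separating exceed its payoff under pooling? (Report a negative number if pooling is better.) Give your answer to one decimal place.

Least-cost separating signal: p* solves 361 = 472 − 57·p*, so p* = (472 − 361)/57 ≈ 1.9474.
Strong-case type's separating payoff: 472 − 36 × p* = 472 − 36 × (472 − 361)/57 = 472 − 3996/57 ≈ 401.895.
Pooling payoff: 0.73 × 472 + 0.27 × 361 = 442.03.
Difference: 401.895 − 442.03 = -40.135, i.e. -40.1 to one decimal place.
The strong-case type would prefer the pooling outcome.

-40.1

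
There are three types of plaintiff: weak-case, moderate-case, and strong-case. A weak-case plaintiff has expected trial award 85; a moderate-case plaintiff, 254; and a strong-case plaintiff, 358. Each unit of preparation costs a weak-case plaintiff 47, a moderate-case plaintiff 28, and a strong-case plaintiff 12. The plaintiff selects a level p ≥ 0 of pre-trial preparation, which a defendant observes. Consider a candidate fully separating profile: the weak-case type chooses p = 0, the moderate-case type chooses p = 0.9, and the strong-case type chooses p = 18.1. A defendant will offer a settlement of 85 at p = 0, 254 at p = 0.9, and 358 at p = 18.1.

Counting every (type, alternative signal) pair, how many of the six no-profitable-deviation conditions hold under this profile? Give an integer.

Weak-case (own payoff 85): to p=0.9 gives 254 − 47×0.9 = 211.7 → profitable ✗; to p=18.1 gives 358 − 47×18.1 = -492.7 → no gain ✓.
Moderate-case (own payoff 254 − 28×0.9 = 228.8): to p=0 gives 85 → no gain ✓; to p=18.1 gives 358 − 28×18.1 = -148.8 → no gain ✓.
Strong-case (own payoff 358 − 12×18.1 = 140.8): to p=0 gives 85 → no gain ✓; to p=0.9 gives 254 − 12×0.9 = 243.2 → profitable ✗.
4 of the 6 constraints hold; not an equilibrium.

4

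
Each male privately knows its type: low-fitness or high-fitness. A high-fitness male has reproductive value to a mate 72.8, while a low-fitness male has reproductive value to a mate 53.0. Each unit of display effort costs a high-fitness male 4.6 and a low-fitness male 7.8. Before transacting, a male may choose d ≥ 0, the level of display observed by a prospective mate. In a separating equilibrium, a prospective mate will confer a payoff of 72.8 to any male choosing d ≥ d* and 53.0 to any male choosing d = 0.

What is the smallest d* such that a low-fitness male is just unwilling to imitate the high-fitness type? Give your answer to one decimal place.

2.5

A low-fitness male choosing d = 0 receives 53.0.
Imitating at d* instead would pay 72.8 at cost 7.8·d*, netting 72.8 − 7.8·d*.
Indifference: 53.0 = 72.8 − 7.8·d*, so d* = (72.8 − 53.0) / 7.8 ≈ 2.5.
At d* the low-fitness type's incentive constraint just binds; the high-fitness type strictly prefers d* since its per-unit cost is lower.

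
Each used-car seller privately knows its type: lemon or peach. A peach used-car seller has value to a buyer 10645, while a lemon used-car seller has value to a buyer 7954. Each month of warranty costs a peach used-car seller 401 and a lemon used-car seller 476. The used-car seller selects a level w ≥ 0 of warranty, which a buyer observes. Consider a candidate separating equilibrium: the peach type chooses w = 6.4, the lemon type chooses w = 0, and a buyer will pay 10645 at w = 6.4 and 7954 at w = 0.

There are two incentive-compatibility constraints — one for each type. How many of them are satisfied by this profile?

Peach type: signal → 10645 − 401 × 6.4 = 8078.6; deviate to 0 → 7954. IC holds (8078.6 ≥ 7954).
Lemon type: stay at 0 → 7954; mimic → 10645 − 476 × 6.4 = 7598.6. IC holds (7954 ≥ 7598.6).
2 of 2 constraints hold, so this is a separating equilibrium.

2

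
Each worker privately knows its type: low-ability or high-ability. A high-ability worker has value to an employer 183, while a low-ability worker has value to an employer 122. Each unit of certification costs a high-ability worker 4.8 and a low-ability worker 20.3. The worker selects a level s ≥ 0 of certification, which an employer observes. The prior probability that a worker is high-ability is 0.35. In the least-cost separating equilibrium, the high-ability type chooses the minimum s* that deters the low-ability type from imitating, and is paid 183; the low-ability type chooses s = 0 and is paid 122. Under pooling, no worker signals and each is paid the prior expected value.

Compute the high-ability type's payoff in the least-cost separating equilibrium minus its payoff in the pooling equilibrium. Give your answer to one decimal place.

25.2

Least-cost separating signal: s* solves 122 = 183 − 20.3·s*, so s* = (183 − 122)/20.3 ≈ 3.0049.
High-ability type's separating payoff: 183 − 4.8 × s* = 183 − 4.8 × (183 − 122)/20.3 = 183 − 292.8/20.3 ≈ 168.576.
Pooling payoff: 0.35 × 183 + 0.65 × 122 = 143.35.
Difference: 168.576 − 143.35 = 25.226, i.e. 25.2 to one decimal place.
The high-ability type prefers to separate.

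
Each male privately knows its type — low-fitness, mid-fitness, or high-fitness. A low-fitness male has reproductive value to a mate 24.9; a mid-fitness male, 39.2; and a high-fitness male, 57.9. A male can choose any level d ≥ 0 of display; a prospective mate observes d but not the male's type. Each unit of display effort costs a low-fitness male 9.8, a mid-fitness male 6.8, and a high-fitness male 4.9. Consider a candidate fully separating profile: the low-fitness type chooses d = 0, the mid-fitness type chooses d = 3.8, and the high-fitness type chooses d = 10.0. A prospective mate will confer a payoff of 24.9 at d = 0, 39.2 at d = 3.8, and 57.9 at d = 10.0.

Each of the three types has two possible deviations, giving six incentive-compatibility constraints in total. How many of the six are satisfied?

Low-fitness (own payoff 24.9): to d=3.8 gives 39.2 − 9.8×3.8 = 1.96 → no gain ✓; to d=10.0 gives 57.9 − 9.8×10.0 = -40.1 → no gain ✓.
Mid-fitness (own payoff 39.2 − 6.8×3.8 = 13.36): to d=0 gives 24.9 → profitable ✗; to d=10.0 gives 57.9 − 6.8×10.0 = -10.1 → no gain ✓.
High-fitness (own payoff 57.9 − 4.9×10.0 = 8.9): to d=0 gives 24.9 → profitable ✗; to d=3.8 gives 39.2 − 4.9×3.8 = 20.58 → profitable ✗.
3 of the 6 constraints hold; not an equilibrium.

3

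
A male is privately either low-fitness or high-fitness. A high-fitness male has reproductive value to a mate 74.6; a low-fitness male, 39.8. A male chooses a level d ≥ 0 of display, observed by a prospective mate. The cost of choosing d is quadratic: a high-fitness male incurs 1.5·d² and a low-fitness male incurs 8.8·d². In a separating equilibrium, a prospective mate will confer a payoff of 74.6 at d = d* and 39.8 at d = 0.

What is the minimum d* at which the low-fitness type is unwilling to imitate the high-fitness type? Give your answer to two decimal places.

1.99

The low-fitness type at d = 0 receives 39.8; imitating at d* yields 74.6 − 8.8·d*².
Indifference: 39.8 = 74.6 − 8.8·d*², so d*² = (74.6 − 39.8) / 8.8 ≈ 3.9545.
d* = √3.9545 ≈ 1.99.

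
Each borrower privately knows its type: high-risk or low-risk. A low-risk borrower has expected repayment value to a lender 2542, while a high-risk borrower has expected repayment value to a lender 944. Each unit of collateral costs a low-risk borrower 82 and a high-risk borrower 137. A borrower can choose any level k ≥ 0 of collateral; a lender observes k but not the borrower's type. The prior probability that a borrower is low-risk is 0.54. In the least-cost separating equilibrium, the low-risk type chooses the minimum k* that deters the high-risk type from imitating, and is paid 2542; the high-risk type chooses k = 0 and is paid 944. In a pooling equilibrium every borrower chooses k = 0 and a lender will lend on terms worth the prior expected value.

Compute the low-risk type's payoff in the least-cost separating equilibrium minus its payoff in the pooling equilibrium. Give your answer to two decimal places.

Least-cost separating signal: k* solves 944 = 2542 − 137·k*, so k* = (2542 − 944)/137 ≈ 11.6642.
Low-risk type's separating payoff: 2542 − 82 × k* = 2542 − 82 × (2542 − 944)/137 = 2542 − 131036/137 ≈ 1585.5328.
Pooling payoff: 0.54 × 2542 + 0.46 × 944 = 1806.92.
Difference: 1585.5328 − 1806.92 = -221.3872, i.e. -221.39 to two decimal places.
The low-risk type would prefer the pooling outcome.

-221.39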